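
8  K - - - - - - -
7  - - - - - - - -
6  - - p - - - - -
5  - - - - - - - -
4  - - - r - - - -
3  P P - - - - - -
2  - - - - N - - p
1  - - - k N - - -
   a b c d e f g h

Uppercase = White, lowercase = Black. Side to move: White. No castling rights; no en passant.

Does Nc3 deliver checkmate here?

no

After Nc3: black king on d1; in check: yes, from the white knight on c3.
Black has 3 legal replies: Kd2, Kxe1, Kc1.
In check but a legal move exists → not checkmate.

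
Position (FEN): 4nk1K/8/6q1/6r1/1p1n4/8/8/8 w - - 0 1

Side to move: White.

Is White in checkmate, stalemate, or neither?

stalemate

White to move; white king on h8.
In check: no.
King squares — g7: attacked by Qg6; h7: attacked by Qg6; g8: attacked by Qg6.
Legal moves for White: none.
Not in check and no legal moves → stalemate.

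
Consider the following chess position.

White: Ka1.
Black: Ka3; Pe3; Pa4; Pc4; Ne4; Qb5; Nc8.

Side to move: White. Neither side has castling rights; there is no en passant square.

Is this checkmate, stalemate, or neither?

stalemate

White to move; white king on a1.
In check: no.
King squares — b1: attacked by Qb5; a2: attacked by Ka3; b2: attacked by Ka3.
Legal moves for White: none.
Not in check and no legal moves → stalemate.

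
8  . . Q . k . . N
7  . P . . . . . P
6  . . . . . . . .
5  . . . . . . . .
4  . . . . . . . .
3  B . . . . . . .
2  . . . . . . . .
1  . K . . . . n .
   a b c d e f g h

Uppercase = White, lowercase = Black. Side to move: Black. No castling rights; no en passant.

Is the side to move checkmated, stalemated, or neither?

checkmate

Black to move; black king on e8.
In check: yes, from the white queen on c8.
King squares — d7: attacked by Qc8; e7: attacked by Ba3; f7: attacked by Nh8; d8: attacked by Qc8; f8: attacked by Ba3.
Legal moves for Black: none.
In check with no legal moves → checkmate.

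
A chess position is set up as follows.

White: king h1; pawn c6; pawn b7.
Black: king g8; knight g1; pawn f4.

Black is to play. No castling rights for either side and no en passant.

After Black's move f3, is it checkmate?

no

After f3: white king on h1; in check: no.
White is not in check, so this cannot be checkmate.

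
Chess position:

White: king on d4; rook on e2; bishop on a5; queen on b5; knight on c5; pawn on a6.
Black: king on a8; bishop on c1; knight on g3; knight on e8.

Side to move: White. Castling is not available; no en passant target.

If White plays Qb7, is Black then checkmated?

After Qb7: black king on a8; in check: yes, from the white queen on b7.
King squares — a7: attacked by Qb7; b7: attacked by Nc5; b8: attacked by Qb7.
Black has no legal moves → checkmate.

yes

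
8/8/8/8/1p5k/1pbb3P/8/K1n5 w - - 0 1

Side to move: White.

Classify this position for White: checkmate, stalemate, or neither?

checkmate

White to move; white king on a1.
In check: yes, from the black bishop on c3.
King squares — b1: attacked by Bd3; a2: attacked by Nc1; b2: attacked by Bc3.
Legal moves for White: none.
In check with no legal moves → checkmate.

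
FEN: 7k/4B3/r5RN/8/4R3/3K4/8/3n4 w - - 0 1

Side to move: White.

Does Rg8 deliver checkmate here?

no

After Rg8: black king on h8; in check: yes, from the white rook on g8.
Black has 1 legal reply: Kh7.
In check but a legal move exists → not checkmate.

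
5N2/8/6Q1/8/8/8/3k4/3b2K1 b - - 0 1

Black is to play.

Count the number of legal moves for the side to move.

12

Black to move; king on d2.
In check: no.
Legal moves: Ke3, Kc3, Ke2, Ke1, Kc1, Bh5, Bg4, Ba4, Bf3, Bb3, Be2, Bc2.
Count: 12.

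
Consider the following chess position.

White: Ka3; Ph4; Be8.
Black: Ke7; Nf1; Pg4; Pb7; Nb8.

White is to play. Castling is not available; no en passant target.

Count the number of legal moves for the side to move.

White to move; king on a3.
In check: no.
Legal moves: Bf7, Bd7, Bg6, Bc6, Bh5, Bb5, Ba4, Kb4, Ka4, Kb3, Kb2, Ka2, h5.
Count: 13.

13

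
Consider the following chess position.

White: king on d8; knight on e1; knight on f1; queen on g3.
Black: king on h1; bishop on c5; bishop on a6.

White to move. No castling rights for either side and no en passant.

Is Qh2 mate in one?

yes

After Qh2: black king on h1; in check: yes, from the white queen on h2.
King squares — g1: attacked by Qh2; g2: attacked by Ne1; h2: attacked by Nf1.
Black has no legal moves → checkmate.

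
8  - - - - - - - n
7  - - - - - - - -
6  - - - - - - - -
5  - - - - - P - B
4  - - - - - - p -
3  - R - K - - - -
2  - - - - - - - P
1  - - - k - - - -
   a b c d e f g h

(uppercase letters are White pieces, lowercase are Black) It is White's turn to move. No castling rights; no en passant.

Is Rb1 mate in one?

After Rb1: black king on d1; in check: yes, from the white rook on b1.
King squares — c1: attacked by Rb1; e1: attacked by Rb1; c2: attacked by Kd3; d2: attacked by Kd3; e2: attacked by Kd3.
Black has no legal moves → checkmate.

yes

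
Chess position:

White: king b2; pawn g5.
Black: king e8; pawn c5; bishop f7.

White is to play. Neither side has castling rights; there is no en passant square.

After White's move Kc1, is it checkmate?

no

After Kc1: black king on e8; in check: no.
Black is not in check, so this cannot be checkmate.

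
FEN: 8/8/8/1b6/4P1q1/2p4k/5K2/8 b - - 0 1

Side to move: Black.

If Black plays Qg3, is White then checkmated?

yes

After Qg3: white king on f2; in check: yes, from the black queen on g3.
King squares — e1: attacked by Qg3; f1: attacked by Bb5; g1: attacked by Qg3; e2: attacked by Bb5; g2: attacked by Qg3; e3: attacked by Qg3; f3: attacked by Qg3; g3: attacked by Kh3.
White has no legal moves → checkmate.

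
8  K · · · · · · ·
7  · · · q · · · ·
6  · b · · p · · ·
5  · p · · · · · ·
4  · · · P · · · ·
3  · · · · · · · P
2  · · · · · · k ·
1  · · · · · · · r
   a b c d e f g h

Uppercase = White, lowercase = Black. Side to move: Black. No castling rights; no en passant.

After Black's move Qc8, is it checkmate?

yes

After Qc8: white king on a8; in check: yes, from the black queen on c8.
King squares — a7: attacked by Bb6; b7: attacked by Qc8; b8: attacked by Qc8.
White has no legal moves → checkmate.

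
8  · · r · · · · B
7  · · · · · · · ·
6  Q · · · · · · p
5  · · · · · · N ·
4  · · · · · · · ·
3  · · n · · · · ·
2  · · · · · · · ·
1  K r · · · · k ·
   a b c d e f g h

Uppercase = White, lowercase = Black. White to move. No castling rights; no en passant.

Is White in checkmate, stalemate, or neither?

checkmate

White to move; white king on a1.
In check: yes, from the black rook on b1.
King squares — b1: attacked by Nc3; a2: attacked by Nc3; b2: attacked by Rb1.
Legal moves for White: none.
In check with no legal moves → checkmate.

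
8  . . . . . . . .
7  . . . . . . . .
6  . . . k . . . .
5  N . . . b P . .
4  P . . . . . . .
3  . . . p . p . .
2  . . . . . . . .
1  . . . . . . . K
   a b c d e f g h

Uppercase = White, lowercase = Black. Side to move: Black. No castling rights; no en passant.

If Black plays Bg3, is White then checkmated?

no

After Bg3: white king on h1; in check: no.
White is not in check, so this cannot be checkmate.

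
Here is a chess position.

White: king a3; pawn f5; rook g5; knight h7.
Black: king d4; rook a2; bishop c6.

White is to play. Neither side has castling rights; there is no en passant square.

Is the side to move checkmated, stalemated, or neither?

White to move; white king on a3.
In check: yes, from the black rook on a2.
King squares — a2: available; b2: attacked by Ra2; b3: available; a4: attacked by Ra2; b4: available.
Legal moves for White: Kb4, Kb3, Kxa2.
White is in check but has 3 legal moves → neither.

neither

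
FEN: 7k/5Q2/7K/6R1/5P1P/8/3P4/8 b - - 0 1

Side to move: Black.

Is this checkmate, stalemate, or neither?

Black to move; black king on h8.
In check: no.
King squares — g7: attacked by Rg5; h7: attacked by Kh6; g8: attacked by Rg5.
Legal moves for Black: none.
Not in check and no legal moves → stalemate.

stalemate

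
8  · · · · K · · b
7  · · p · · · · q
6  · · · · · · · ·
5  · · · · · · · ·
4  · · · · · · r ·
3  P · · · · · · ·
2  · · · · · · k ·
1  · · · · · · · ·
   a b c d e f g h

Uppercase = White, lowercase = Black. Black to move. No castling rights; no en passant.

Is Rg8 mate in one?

After Rg8: white king on e8; in check: yes, from the black rook on g8.
King squares — d7: attacked by Qh7; e7: attacked by Qh7; f7: attacked by Qh7; d8: attacked by Rg8; f8: attacked by Rg8.
White has no legal moves → checkmate.

yes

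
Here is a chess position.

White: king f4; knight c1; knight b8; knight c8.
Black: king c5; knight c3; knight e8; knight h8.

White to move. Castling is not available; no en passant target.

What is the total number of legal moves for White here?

18

White to move; king on f4.
In check: no.
Legal moves: Ne7, Na7, Nd6, Nb6, Nd7+, Nc6, Na6+, Kg5, Kf5, Ke5, Kg4, Kg3, Kf3, Ke3, Nd3+, Nb3+, Ne2, Na2.
Count: 18.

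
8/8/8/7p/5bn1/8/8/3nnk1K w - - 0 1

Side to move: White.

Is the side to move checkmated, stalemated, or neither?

White to move; white king on h1.
In check: no.
King squares — g1: attacked by Kf1; g2: attacked by Ne1; h2: attacked by Bf4.
Legal moves for White: none.
Not in check and no legal moves → stalemate.

stalemate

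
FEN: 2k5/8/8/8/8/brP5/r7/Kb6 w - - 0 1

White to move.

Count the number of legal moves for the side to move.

0

White to move; king on a1.
In check: yes, from the black rook on a2.
Legal moves: none.
Count: 0.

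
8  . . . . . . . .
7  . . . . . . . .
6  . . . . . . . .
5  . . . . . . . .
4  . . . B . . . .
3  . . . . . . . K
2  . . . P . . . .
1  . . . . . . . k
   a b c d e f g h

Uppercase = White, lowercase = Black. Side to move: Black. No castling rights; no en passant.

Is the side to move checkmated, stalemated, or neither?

stalemate

Black to move; black king on h1.
In check: no.
King squares — g1: attacked by Bd4; g2: attacked by Kh3; h2: attacked by Kh3.
Legal moves for Black: none.
Not in check and no legal moves → stalemate.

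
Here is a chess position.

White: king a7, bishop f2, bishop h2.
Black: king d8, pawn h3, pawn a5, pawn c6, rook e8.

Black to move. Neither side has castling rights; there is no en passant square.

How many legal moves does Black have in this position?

15

Black to move; king on d8.
In check: no.
Legal moves: Rh8, Rg8, Rf8, Re7+, Re6, Re5, Re4, Re3, Re2, Re1, Kc8, Ke7, Kd7, c5, a4.
Count: 15.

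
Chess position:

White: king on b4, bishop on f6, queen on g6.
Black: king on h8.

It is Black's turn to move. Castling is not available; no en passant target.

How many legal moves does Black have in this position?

0

Black to move; king on h8.
In check: yes, from the white bishop on f6.
Legal moves: none.
Count: 0.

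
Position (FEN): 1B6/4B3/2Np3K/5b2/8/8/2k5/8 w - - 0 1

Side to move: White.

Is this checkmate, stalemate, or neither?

White to move; white king on h6.
In check: no.
Legal moves for White: Bc7, Ba7, Bbxd6, Bf8, Bd8, Bf6, Bexd6, Bg5, Bh4, Kg7, Kh5, Kg5, Nd8, Na7, Ne5, Na5, Nd4+, Nb4+.
White has 18 legal moves and is not in check → neither.

neither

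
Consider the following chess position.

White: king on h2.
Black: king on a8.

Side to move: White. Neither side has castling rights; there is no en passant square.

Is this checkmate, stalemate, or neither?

neither

White to move; white king on h2.
In check: no.
Legal moves for White: Kh3, Kg3, Kg2, Kh1, Kg1.
White has 5 legal moves and is not in check → neither.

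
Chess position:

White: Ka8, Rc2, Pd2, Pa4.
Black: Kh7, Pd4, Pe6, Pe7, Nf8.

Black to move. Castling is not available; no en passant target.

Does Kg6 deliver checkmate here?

no

After Kg6: white king on a8; in check: no.
White is not in check, so this cannot be checkmate.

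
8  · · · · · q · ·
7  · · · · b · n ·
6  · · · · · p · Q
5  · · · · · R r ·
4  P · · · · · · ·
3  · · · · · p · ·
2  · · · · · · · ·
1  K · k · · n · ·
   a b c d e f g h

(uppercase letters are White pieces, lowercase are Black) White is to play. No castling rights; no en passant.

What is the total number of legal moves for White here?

White to move; king on a1.
In check: no.
Legal moves: Qh8, Qh7, Qxg7, Qg6, Qxf6, Qh5, Qxg5+, Qh4, Qh3, Qh2, Qh1, Rxf6, Rxg5, Re5, Rd5, Rc5+, Rb5, Ra5, Rf4, Rxf3, Ka2, a5.
Count: 22.

22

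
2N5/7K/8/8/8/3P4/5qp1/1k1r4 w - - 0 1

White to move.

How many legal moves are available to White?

White to move; king on h7.
In check: no.
Legal moves: Ne7, Na7, Nd6, Nb6, Kh8, Kg8, Kg7, Kh6, Kg6, d4.
Count: 10.

10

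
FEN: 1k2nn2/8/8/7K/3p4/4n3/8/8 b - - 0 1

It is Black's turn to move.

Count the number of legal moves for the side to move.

22

Black to move; king on b8.
In check: no.
Legal moves: Nh7, Nd7, Ng6, Ne6, Ng7+, Nc7, Nf6+, Nd6, Kc8, Ka8, Kc7, Kb7, Ka7, Nf5, Nd5, Ng4, Nc4, Ng2, Nc2, Nf1, Nd1, d3.
Count: 22.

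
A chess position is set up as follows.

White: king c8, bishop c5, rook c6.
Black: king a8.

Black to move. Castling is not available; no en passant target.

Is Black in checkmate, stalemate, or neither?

Black to move; black king on a8.
In check: no.
King squares — a7: attacked by Bc5; b7: attacked by Kc8; b8: attacked by Kc8.
Legal moves for Black: none.
Not in check and no legal moves → stalemate.

stalemate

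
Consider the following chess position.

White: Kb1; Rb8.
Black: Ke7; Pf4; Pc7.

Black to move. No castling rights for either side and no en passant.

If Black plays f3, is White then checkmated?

After f3: white king on b1; in check: no.
White is not in check, so this cannot be checkmate.

no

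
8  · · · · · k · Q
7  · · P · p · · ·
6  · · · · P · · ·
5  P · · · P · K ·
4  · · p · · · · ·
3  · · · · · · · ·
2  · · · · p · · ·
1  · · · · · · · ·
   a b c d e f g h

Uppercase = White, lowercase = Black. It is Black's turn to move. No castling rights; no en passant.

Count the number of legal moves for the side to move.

Black to move; king on f8.
In check: yes, from the white queen on h8.
Legal moves: none.
Count: 0.

0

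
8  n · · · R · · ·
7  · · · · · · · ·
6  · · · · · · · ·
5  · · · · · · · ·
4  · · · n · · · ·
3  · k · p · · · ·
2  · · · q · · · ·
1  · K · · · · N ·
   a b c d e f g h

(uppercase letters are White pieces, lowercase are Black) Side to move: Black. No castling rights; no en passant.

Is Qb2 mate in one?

After Qb2: white king on b1; in check: yes, from the black queen on b2.
King squares — a1: attacked by Qb2; c1: attacked by Qb2; a2: attacked by Qb2; b2: attacked by Kb3; c2: attacked by Qb2.
White has no legal moves → checkmate.

yes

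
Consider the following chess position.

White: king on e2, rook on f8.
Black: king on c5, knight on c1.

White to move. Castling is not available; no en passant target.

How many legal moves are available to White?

7

White to move; king on e2.
In check: yes, from the black knight on c1.
Legal moves: Kf3, Ke3, Kf2, Kd2, Kf1, Ke1, Kd1.
Count: 7.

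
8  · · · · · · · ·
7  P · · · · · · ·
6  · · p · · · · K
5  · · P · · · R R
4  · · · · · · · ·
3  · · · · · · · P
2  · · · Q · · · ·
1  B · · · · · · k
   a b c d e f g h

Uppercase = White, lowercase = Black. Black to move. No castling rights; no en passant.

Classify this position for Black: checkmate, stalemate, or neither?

stalemate

Black to move; black king on h1.
In check: no.
King squares — g1: attacked by Rg5; g2: attacked by Qd2; h2: attacked by Qd2.
Legal moves for Black: none.
Not in check and no legal moves → stalemate.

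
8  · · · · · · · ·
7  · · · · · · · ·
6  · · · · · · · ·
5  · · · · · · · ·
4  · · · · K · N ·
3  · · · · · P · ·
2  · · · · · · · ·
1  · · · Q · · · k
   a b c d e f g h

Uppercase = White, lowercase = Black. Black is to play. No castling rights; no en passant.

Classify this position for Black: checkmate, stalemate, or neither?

Black to move; black king on h1.
In check: yes, from the white queen on d1.
Legal moves for Black: Kg2.
Black is in check but has 1 legal move → neither.

neither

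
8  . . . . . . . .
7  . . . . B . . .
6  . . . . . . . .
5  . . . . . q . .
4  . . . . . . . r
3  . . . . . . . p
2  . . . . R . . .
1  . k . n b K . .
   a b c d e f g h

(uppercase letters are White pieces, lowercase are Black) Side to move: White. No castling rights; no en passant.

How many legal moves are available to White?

White to move; king on f1.
In check: yes, from the black queen on f5.
Legal moves: Kg1, Kxe1, Rf2.
Count: 3.

3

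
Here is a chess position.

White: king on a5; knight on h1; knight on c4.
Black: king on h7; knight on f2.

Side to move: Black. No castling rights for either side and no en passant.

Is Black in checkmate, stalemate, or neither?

neither

Black to move; black king on h7.
In check: no.
Legal moves for Black: Kh8, Kg8, Kg7, Kh6, Kg6, Ng4, Ne4, Nh3, Nd3, Nxh1, Nd1.
Black has 11 legal moves and is not in check → neither.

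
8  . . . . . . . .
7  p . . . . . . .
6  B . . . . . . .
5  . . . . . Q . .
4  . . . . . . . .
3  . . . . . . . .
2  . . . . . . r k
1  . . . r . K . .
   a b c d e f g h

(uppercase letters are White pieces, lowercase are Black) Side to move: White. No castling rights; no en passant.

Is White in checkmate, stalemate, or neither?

checkmate

White to move; white king on f1.
In check: yes, from the black rook on d1.
King squares — e1: attacked by Rd1; g1: attacked by Rd1; e2: attacked by Rg2; f2: attacked by Rg2; g2: attacked by Kh2.
Legal moves for White: none.
In check with no legal moves → checkmate.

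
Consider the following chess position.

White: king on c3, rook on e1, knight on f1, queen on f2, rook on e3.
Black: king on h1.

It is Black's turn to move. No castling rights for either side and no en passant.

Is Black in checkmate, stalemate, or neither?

Black to move; black king on h1.
In check: no.
King squares — g1: attacked by Qf2; g2: attacked by Qf2; h2: attacked by Nf1.
Legal moves for Black: none.
Not in check and no legal moves → stalemate.

stalemate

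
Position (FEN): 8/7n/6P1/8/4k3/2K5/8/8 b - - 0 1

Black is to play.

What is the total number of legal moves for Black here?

Black to move; king on e4.
In check: no.
Legal moves: Nf8, Nf6, Ng5, Kf5, Ke5, Kd5, Kf4, Kf3, Ke3.
Count: 9.

9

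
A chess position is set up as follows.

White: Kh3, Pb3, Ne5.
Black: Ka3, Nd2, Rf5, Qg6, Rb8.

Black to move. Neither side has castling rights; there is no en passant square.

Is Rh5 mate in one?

After Rh5: white king on h3; in check: yes, from the black rook on h5.
King squares — g2: attacked by Qg6; h2: attacked by Rh5; g3: attacked by Qg6; g4: attacked by Qg6; h4: attacked by Rh5.
White has no legal moves → checkmate.

yes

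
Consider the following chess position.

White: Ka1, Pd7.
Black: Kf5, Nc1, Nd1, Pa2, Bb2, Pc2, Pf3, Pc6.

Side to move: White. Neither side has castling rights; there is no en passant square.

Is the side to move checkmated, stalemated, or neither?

checkmate

White to move; white king on a1.
In check: yes, from the black bishop on b2.
King squares — b1: attacked by Pa2; a2: attacked by Nc1; b2: attacked by Nd1.
Legal moves for White: none.
In check with no legal moves → checkmate.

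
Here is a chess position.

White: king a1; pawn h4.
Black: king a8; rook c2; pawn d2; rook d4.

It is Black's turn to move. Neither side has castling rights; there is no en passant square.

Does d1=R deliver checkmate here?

After d1=R: white king on a1; in check: yes, from the black rook on d1.
King squares — b1: attacked by Rd1; a2: attacked by Rc2; b2: attacked by Rc2.
White has no legal moves → checkmate.

yes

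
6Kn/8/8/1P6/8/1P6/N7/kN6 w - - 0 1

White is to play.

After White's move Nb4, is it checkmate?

no

After Nb4: black king on a1; in check: no.
Black is not in check, so this cannot be checkmate.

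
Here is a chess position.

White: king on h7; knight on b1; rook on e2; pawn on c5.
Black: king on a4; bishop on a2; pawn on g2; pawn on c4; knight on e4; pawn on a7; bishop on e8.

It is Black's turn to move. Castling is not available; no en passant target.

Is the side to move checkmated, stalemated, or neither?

neither

Black to move; black king on a4.
In check: no.
Legal moves for Black include: Bf7, Bd7, Bg6+, Bc6, Bh5, Bb5, Nf6+, Nd6, Ng5+, Nxc5, Ng3, Nc3, Nf2, Nd2, Kb5, Ka5, Kb4, Kb3, ... (list truncated; more exist).
Black has legal moves and is not in check → neither.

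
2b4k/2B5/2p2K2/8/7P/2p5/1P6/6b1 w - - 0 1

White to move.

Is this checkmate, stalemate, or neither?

neither

White to move; white king on f6.
In check: no.
Legal moves for White: Bd8, Bb8, Bd6, Bb6, Be5, Ba5, Bf4, Bg3, Bh2, Kf7, Ke7, Kg6, Kg5, Ke5, bxc3, h5, b3, b4.
White has 18 legal moves and is not in check → neither.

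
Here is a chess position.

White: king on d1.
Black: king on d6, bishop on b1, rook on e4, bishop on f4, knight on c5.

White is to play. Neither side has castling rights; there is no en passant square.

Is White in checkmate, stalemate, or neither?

stalemate

White to move; white king on d1.
In check: no.
King squares — c1: attacked by Bf4; e1: attacked by Re4; c2: attacked by Bb1; d2: attacked by Bf4; e2: attacked by Re4.
Legal moves for White: none.
Not in check and no legal moves → stalemate.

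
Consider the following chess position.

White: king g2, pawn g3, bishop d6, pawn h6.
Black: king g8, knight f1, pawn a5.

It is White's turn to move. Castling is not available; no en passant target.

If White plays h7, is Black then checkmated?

no

After h7: black king on g8; in check: yes, from the white pawn on h7.
Black has 4 legal replies: Kh8, Kxh7, Kg7, Kf7.
In check but a legal move exists → not checkmate.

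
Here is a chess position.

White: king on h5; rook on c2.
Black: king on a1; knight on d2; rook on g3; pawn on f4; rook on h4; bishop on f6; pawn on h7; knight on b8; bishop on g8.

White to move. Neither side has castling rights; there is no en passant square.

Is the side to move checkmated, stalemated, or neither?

White to move; white king on h5.
In check: yes, from the black rook on h4.
King squares — g4: attacked by Rg3; h4: attacked by Bf6; g5: attacked by Rg3; g6: attacked by Rg3; h6: attacked by Rh4.
Legal moves for White: none.
In check with no legal moves → checkmate.

checkmate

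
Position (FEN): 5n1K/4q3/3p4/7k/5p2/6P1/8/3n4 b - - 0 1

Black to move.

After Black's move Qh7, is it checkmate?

yes

After Qh7: white king on h8; in check: yes, from the black queen on h7.
King squares — g7: attacked by Qh7; h7: attacked by Nf8; g8: attacked by Qh7.
White has no legal moves → checkmate.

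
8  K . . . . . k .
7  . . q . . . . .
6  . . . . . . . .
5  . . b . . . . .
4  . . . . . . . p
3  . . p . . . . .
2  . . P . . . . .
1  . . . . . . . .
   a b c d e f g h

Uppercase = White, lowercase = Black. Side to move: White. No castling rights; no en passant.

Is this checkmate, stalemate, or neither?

White to move; white king on a8.
In check: no.
King squares — a7: attacked by Bc5; b7: attacked by Qc7; b8: attacked by Qc7.
Legal moves for White: none.
Not in check and no legal moves → stalemate.

stalemate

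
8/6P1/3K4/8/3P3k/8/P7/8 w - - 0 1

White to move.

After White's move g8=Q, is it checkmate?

no

After g8=Q: black king on h4; in check: no.
Black is not in check, so this cannot be checkmate.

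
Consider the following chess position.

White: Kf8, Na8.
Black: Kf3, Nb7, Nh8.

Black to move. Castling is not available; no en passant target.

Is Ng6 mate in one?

no

After Ng6: white king on f8; in check: yes, from the black knight on g6.
White has 4 legal replies: Kg8, Ke8, Kg7, Kf7.
In check but a legal move exists → not checkmate.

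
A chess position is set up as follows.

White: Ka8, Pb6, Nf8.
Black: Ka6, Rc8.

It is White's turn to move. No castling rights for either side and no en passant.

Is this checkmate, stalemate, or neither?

White to move; white king on a8.
In check: yes, from the black rook on c8.
King squares — a7: attacked by Ka6; b7: attacked by Ka6; b8: attacked by Rc8.
Legal moves for White: none.
In check with no legal moves → checkmate.

checkmate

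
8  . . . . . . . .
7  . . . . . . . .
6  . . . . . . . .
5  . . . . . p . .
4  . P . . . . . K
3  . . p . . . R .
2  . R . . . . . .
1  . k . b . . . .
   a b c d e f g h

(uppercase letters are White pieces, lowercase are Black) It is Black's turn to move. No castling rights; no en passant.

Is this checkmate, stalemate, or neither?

neither

Black to move; black king on b1.
In check: yes, from the white rook on b2.
Legal moves for Black: Kxb2, Kc1, Ka1, cxb2.
Black is in check but has 4 legal moves → neither.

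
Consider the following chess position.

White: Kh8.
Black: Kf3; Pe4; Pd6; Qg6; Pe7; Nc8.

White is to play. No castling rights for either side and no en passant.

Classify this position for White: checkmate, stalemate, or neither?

White to move; white king on h8.
In check: no.
King squares — g7: attacked by Qg6; h7: attacked by Qg6; g8: attacked by Qg6.
Legal moves for White: none.
Not in check and no legal moves → stalemate.

stalemate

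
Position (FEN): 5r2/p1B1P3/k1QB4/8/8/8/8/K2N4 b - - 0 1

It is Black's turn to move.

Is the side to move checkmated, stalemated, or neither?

checkmate

Black to move; black king on a6.
In check: yes, from the white queen on c6.
King squares — a5: attacked by Bc7; b5: attacked by Qc6; b6: attacked by Qc6; a7: own pawn; b7: attacked by Qc6.
Legal moves for Black: none.
In check with no legal moves → checkmate.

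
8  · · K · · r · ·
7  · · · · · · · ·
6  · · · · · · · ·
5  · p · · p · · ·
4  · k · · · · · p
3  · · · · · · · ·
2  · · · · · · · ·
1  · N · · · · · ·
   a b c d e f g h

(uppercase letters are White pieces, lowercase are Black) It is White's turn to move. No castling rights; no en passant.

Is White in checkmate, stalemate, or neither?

White to move; white king on c8.
In check: yes, from the black rook on f8.
King squares — b7: available; c7: available; d7: available; b8: attacked by Rf8; d8: attacked by Rf8.
Legal moves for White: Kd7, Kc7, Kb7.
White is in check but has 3 legal moves → neither.

neither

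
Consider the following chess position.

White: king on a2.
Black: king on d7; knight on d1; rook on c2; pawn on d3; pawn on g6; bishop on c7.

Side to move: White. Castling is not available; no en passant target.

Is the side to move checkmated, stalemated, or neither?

White to move; white king on a2.
In check: yes, from the black rook on c2.
Legal moves for White: Kb3, Ka3, Kb1, Ka1.
White is in check but has 4 legal moves → neither.

neither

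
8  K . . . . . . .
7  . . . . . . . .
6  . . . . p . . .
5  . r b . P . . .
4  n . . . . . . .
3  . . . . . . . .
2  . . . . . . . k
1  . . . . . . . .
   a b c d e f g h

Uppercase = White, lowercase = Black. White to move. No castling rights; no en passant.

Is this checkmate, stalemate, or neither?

White to move; white king on a8.
In check: no.
King squares — a7: attacked by Bc5; b7: attacked by Rb5; b8: attacked by Rb5.
Legal moves for White: none.
Not in check and no legal moves → stalemate.

stalemate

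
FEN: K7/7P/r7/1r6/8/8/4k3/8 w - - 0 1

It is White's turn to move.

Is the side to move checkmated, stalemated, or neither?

checkmate

White to move; white king on a8.
In check: yes, from the black rook on a6.
King squares — a7: attacked by Ra6; b7: attacked by Rb5; b8: attacked by Rb5.
Legal moves for White: none.
In check with no legal moves → checkmate.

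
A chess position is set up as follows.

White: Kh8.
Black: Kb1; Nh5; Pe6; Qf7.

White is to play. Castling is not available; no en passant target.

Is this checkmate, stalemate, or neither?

White to move; white king on h8.
In check: no.
King squares — g7: attacked by Nh5; h7: attacked by Qf7; g8: attacked by Qf7.
Legal moves for White: none.
Not in check and no legal moves → stalemate.

stalemate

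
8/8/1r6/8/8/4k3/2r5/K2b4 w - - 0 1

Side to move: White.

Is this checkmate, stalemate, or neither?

White to move; white king on a1.
In check: no.
King squares — b1: attacked by Rb6; a2: attacked by Rc2; b2: attacked by Rc2.
Legal moves for White: none.
Not in check and no legal moves → stalemate.

stalemate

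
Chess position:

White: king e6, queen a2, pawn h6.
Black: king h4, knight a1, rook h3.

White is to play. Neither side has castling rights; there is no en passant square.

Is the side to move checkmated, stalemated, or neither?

neither

White to move; white king on e6.
In check: no.
Legal moves for White include: Kf7, Ke7, Kd7, Kf6, Kd6, Kf5, Ke5, Kd5, Qa8, Qa7, Qa6, Qd5, Qa5, Qc4+, Qa4+, Qb3, Qa3, Qh2, ... (list truncated; more exist).
White has legal moves and is not in check → neither.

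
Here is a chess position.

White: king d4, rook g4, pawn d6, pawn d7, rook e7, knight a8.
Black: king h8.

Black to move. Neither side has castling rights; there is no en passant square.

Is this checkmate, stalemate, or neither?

Black to move; black king on h8.
In check: no.
King squares — g7: attacked by Rg4; h7: attacked by Re7; g8: attacked by Rg4.
Legal moves for Black: none.
Not in check and no legal moves → stalemate.

stalemate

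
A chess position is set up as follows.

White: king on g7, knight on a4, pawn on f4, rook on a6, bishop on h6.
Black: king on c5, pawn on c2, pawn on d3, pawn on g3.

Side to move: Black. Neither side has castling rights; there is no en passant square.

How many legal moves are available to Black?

5

Black to move; king on c5.
In check: yes, from the white knight on a4.
Legal moves: Kd5, Kb5, Kd4, Kc4, Kb4.
Count: 5.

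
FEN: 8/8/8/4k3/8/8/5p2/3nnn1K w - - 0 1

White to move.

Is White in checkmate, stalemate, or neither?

stalemate

White to move; white king on h1.
In check: no.
King squares — g1: attacked by Pf2; g2: attacked by Ne1; h2: attacked by Nf1.
Legal moves for White: none.
Not in check and no legal moves → stalemate.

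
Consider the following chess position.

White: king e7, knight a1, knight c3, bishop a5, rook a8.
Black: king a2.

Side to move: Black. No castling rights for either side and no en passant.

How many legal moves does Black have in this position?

3

Black to move; king on a2.
In check: yes, from the white knight on c3.
Legal moves: Ka3, Kb2, Kxa1.
Count: 3.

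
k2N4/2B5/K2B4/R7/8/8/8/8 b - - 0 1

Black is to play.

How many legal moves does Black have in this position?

0

Black to move; king on a8.
In check: no.
Legal moves: none.
Count: 0.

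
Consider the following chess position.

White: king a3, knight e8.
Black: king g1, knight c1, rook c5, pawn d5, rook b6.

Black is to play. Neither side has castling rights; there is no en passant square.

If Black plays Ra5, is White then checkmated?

After Ra5: white king on a3; in check: yes, from the black rook on a5.
King squares — a2: attacked by Nc1; b2: attacked by Rb6; b3: attacked by Nc1; a4: attacked by Ra5; b4: attacked by Rb6.
White has no legal moves → checkmate.

yes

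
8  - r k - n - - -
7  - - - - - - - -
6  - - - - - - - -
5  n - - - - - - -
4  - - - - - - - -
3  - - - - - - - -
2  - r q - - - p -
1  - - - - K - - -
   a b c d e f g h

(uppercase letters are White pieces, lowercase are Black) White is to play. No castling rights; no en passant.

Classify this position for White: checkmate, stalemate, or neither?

White to move; white king on e1.
In check: no.
King squares — d1: attacked by Qc2; f1: attacked by Pg2; d2: attacked by Qc2; e2: attacked by Qc2; f2: attacked by Qc2.
Legal moves for White: none.
Not in check and no legal moves → stalemate.

stalemate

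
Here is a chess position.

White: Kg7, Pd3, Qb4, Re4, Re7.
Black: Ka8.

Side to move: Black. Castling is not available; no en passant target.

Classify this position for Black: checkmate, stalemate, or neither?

Black to move; black king on a8.
In check: no.
King squares — a7: attacked by Re7; b7: attacked by Qb4; b8: attacked by Qb4.
Legal moves for Black: none.
Not in check and no legal moves → stalemate.

stalemate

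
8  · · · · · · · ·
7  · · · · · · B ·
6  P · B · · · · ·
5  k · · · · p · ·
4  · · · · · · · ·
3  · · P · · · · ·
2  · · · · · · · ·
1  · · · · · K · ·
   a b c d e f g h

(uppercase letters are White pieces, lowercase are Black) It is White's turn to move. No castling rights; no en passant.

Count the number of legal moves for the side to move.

24

White to move; king on f1.
In check: no.
Legal moves: Bh8, Bf8, Bh6, Bf6, Be5, Bd4, Be8, Ba8, Bd7, Bb7, Bd5, Bb5, Be4, Ba4, Bf3, Bg2, Bh1, Kg2, Kf2, Ke2, Kg1, Ke1, a7, c4.
Count: 24.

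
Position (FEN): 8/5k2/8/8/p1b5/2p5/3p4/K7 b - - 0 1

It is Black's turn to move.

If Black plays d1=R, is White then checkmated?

yes

After d1=R: white king on a1; in check: yes, from the black rook on d1.
King squares — b1: attacked by Rd1; a2: attacked by Bc4; b2: attacked by Pc3.
White has no legal moves → checkmate.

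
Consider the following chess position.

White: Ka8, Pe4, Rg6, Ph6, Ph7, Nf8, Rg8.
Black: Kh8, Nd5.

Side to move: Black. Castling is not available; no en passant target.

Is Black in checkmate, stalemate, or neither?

checkmate

Black to move; black king on h8.
In check: yes, from the white rook on g8.
King squares — g7: attacked by Rg6; h7: attacked by Nf8; g8: attacked by Rg6.
Legal moves for Black: none.
In check with no legal moves → checkmate.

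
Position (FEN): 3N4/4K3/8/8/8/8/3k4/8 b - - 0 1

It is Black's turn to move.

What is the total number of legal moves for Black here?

8

Black to move; king on d2.
In check: no.
Legal moves: Ke3, Kd3, Kc3, Ke2, Kc2, Ke1, Kd1, Kc1.
Count: 8.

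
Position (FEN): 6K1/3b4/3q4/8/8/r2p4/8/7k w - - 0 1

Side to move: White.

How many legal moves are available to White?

4

White to move; king on g8.
In check: no.
Legal moves: Kh8, Kh7, Kg7, Kf7.
Count: 4.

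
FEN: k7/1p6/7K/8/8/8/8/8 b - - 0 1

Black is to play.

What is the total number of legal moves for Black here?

4

Black to move; king on a8.
In check: no.
Legal moves: Kb8, Ka7, b6, b5.
Count: 4.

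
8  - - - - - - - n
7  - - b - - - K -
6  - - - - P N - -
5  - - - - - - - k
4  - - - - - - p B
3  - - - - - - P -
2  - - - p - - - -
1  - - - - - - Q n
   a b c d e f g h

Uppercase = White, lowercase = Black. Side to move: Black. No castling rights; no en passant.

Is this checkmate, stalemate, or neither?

Black to move; black king on h5.
In check: yes, from the white knight on f6.
King squares — g4: own pawn; h4: attacked by Pg3; g5: attacked by Bh4; g6: attacked by Kg7; h6: attacked by Kg7.
Legal moves for Black: none.
In check with no legal moves → checkmate.

checkmate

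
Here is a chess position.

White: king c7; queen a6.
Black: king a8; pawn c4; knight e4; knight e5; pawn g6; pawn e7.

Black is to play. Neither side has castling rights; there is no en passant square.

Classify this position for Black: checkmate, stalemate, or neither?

checkmate

Black to move; black king on a8.
In check: yes, from the white queen on a6.
King squares — a7: attacked by Qa6; b7: attacked by Qa6; b8: attacked by Kc7.
Legal moves for Black: none.
In check with no legal moves → checkmate.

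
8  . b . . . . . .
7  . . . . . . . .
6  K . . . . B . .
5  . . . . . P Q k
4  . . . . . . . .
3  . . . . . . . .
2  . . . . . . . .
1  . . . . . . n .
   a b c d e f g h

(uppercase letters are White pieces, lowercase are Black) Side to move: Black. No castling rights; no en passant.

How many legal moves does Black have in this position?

Black to move; king on h5.
In check: yes, from the white queen on g5.
Legal moves: none.
Count: 0.

0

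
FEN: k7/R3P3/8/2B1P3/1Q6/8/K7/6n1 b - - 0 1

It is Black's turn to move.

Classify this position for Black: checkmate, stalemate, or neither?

Black to move; black king on a8.
In check: yes, from the white rook on a7.
King squares — a7: attacked by Bc5; b7: attacked by Qb4; b8: attacked by Qb4.
Legal moves for Black: none.
In check with no legal moves → checkmate.

checkmate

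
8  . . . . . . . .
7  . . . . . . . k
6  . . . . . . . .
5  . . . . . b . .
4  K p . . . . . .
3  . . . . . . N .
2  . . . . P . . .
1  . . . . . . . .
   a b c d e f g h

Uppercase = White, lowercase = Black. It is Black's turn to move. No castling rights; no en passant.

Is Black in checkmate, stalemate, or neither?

Black to move; black king on h7.
In check: no.
Legal moves for Black: Kh8, Kg8, Kg7, Kh6, Kg6, Bc8, Bd7+, Bg6, Be6, Bg4, Be4, Bh3, Bd3, Bc2+, Bb1, b3.
Black has 16 legal moves and is not in check → neither.

neither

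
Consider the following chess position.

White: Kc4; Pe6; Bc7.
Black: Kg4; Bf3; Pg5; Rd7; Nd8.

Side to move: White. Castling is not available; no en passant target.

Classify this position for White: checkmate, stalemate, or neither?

neither

White to move; white king on c4.
In check: no.
Legal moves for White: Bxd8, Bb8, Bd6, Bb6, Be5, Ba5, Bf4, Bg3, Bh2, Kc5, Kb5, Kb4, Kc3, Kb3, exd7, e7.
White has 16 legal moves and is not in check → neither.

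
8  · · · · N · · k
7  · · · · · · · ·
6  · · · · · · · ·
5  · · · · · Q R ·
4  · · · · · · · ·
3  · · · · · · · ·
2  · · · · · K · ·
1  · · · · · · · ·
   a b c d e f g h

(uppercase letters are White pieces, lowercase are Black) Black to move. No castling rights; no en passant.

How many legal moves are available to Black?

Black to move; king on h8.
In check: no.
Legal moves: none.
Count: 0.

0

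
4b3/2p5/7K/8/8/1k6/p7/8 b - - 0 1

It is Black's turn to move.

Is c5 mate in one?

After c5: white king on h6; in check: no.
White is not in check, so this cannot be checkmate.

no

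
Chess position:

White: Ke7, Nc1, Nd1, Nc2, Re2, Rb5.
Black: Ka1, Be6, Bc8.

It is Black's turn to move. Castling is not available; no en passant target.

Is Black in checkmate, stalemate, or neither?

Black to move; black king on a1.
In check: yes, from the white knight on c2.
King squares — b1: attacked by Rb5; a2: attacked by Nc1; b2: attacked by Nd1.
Legal moves for Black: none.
In check with no legal moves → checkmate.

checkmate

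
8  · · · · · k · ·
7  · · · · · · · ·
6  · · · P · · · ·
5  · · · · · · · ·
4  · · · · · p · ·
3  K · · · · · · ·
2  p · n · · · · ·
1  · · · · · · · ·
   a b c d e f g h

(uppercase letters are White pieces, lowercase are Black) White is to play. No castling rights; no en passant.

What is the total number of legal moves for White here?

4

White to move; king on a3.
In check: yes, from the black knight on c2.
Legal moves: Ka4, Kb3, Kb2, Kxa2.
Count: 4.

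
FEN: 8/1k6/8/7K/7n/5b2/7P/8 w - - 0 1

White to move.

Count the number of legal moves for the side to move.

White to move; king on h5.
In check: yes, from the black bishop on f3.
Legal moves: Kh6, Kg5, Kxh4.
Count: 3.

3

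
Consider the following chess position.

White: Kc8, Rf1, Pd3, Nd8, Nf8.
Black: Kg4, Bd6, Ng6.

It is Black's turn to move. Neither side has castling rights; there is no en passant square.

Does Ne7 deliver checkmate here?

After Ne7: white king on c8; in check: yes, from the black knight on e7.
White has 2 legal replies: Kd7, Kb7.
In check but a legal move exists → not checkmate.

no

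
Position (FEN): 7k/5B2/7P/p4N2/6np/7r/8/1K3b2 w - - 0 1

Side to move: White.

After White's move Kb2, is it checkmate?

After Kb2: black king on h8; in check: no.
Black is not in check, so this cannot be checkmate.

no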